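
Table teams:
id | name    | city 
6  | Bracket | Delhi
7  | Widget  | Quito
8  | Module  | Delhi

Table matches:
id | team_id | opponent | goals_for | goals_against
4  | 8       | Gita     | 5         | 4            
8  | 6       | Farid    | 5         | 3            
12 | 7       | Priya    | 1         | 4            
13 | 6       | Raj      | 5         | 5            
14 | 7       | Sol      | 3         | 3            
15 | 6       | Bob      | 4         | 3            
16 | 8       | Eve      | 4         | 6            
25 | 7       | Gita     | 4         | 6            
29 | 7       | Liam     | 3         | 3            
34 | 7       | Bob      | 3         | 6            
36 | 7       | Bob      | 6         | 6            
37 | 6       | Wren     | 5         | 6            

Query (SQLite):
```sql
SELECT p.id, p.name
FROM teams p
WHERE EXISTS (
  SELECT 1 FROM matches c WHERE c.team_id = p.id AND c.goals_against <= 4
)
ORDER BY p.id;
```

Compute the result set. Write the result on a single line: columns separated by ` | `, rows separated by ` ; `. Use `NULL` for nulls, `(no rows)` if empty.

For each teams row, check whether any matches with matching team_id has goals_against <= 4.
Keep rows where that is true.

6 | Bracket ; 7 | Widget ; 8 | Module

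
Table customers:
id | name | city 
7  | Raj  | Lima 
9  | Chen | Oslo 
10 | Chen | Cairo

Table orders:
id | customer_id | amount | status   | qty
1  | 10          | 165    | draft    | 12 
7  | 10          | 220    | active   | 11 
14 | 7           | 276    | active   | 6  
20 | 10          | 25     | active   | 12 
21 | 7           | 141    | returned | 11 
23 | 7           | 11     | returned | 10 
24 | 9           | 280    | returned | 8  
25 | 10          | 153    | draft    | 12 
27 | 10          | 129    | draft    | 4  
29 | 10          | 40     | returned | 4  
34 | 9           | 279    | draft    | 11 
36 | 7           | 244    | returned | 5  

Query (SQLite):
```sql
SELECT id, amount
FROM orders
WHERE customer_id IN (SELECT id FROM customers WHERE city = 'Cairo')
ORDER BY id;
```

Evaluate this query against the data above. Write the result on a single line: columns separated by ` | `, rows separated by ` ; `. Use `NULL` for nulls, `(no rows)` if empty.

Inner query: customers.id where city = 'Cairo'.
Outer: keep orders rows whose customer_id is in that set.
Inner query → {10}

1 | 165 ; 7 | 220 ; 20 | 25 ; 25 | 153 ; 27 | 129 ; 29 | 40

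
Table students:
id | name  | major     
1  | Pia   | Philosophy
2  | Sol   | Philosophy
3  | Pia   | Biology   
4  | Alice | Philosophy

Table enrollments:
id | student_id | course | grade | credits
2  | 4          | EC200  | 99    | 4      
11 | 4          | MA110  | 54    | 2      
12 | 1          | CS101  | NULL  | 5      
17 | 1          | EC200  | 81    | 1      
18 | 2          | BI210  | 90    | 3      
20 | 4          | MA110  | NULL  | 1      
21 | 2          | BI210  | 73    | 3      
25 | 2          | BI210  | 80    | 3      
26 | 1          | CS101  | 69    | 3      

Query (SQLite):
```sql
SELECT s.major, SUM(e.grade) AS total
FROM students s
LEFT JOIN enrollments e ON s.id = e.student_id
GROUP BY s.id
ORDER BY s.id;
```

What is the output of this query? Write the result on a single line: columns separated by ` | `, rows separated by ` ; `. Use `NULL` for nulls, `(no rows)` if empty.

LEFT JOIN keeps every students row; unmatched ones get NULL for enrollments columns.
Group by students.id and compute SUM(e.grade). SUM over an all-NULL group is NULL.
  1: ids {12, 17, 26} → SUM(e.grade)=150
  2: ids {18, 21, 25} → SUM(e.grade)=243
  3: ids {—} → SUM(e.grade)=NULL
  4: ids {2, 11, 20} → SUM(e.grade)=153

Philosophy | 150 ; Philosophy | 243 ; Biology | NULL ; Philosophy | 153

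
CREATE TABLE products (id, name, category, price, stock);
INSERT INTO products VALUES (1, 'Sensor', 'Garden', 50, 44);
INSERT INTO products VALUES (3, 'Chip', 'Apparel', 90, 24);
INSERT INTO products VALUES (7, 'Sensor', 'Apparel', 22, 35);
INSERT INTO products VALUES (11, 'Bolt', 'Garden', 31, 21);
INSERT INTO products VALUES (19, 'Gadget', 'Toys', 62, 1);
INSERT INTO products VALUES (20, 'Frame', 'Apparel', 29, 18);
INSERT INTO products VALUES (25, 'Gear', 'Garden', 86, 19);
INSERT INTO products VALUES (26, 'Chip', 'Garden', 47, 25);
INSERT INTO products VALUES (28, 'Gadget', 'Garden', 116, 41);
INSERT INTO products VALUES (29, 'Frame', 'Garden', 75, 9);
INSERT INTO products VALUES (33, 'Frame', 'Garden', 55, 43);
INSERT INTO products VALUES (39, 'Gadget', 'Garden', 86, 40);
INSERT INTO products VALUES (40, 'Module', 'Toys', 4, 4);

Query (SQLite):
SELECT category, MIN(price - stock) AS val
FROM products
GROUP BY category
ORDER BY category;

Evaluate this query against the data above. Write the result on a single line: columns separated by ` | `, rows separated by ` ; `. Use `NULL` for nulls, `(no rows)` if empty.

Apparel | -13 ; Garden | 6 ; Toys | 0

For each row compute price - stock.
Group by category; take MIN of the expression per group.
  Apparel: ids {3, 7, 20} → MIN(price - stock)=-13
  Garden: ids {1, 11, 25, 26, 28, 29, 33, 39} → MIN(price - stock)=6
  Toys: ids {19, 40} → MIN(price - stock)=0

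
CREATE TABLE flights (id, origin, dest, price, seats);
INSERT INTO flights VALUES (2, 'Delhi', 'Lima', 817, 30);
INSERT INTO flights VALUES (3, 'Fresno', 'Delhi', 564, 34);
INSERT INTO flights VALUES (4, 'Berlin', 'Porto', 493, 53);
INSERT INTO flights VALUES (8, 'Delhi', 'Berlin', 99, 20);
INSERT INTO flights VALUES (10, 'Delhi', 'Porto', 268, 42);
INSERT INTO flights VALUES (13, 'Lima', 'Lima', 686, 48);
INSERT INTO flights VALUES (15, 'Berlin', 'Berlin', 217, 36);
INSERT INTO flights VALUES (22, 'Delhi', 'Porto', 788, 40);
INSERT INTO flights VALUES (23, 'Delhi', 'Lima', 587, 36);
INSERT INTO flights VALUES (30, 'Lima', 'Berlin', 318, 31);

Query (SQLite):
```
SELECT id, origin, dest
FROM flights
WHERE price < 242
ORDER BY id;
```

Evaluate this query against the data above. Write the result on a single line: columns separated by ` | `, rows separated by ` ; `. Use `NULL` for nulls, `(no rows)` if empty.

8 | Delhi | Berlin ; 15 | Berlin | Berlin

price < 242: ids {8, 15}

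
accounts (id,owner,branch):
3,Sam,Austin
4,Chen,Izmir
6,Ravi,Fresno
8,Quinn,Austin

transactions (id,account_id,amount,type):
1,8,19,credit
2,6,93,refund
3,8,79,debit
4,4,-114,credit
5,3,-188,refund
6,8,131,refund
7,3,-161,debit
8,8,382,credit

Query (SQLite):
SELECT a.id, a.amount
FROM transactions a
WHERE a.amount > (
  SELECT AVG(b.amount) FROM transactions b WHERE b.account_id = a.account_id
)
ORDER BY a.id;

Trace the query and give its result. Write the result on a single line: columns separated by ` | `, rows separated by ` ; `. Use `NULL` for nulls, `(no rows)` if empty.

For each transactions row a, compute AVG(amount) over rows sharing a.account_id.
Keep row a if a.amount > that per-group AVG.
  account_id=3: AVG(amount) = -174.5
  account_id=4: AVG(amount) = -114.0
  account_id=6: AVG(amount) = 93.0
  account_id=8: AVG(amount) = 152.75

7 | -161 ; 8 | 382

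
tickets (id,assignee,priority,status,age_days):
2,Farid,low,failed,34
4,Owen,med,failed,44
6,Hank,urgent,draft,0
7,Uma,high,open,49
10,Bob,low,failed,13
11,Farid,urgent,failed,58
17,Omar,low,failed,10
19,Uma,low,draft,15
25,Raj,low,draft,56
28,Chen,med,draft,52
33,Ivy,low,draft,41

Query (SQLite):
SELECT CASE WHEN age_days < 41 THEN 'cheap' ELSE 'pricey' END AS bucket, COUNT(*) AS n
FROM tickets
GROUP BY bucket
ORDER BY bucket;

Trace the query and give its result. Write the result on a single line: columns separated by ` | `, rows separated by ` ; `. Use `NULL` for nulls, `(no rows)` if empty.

Bucket rows by age_days < 41 → 'cheap' else 'pricey'; count each bucket.

cheap | 5 ; pricey | 6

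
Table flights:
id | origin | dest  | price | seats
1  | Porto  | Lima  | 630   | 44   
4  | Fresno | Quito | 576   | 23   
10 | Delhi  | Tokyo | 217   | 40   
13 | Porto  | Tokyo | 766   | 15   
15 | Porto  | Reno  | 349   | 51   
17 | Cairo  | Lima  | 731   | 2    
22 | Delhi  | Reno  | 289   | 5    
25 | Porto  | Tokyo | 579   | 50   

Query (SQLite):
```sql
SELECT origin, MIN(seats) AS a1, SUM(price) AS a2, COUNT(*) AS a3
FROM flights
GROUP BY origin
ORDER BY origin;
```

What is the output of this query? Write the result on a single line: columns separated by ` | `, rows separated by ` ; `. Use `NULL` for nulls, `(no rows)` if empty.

Group flights by origin.
Per group compute: MIN(seats), SUM(price), COUNT(*).
  Cairo: ids {17} → MIN(seats)=2, SUM(price)=731, COUNT(*)=1
  Delhi: ids {10, 22} → MIN(seats)=5, SUM(price)=506, COUNT(*)=2
  Fresno: ids {4} → MIN(seats)=23, SUM(price)=576, COUNT(*)=1
  Porto: ids {1, 13, 15, 25} → MIN(seats)=15, SUM(price)=2324, COUNT(*)=4

Cairo | 2 | 731 | 1 ; Delhi | 5 | 506 | 2 ; Fresno | 23 | 576 | 1 ; Porto | 15 | 2324 | 4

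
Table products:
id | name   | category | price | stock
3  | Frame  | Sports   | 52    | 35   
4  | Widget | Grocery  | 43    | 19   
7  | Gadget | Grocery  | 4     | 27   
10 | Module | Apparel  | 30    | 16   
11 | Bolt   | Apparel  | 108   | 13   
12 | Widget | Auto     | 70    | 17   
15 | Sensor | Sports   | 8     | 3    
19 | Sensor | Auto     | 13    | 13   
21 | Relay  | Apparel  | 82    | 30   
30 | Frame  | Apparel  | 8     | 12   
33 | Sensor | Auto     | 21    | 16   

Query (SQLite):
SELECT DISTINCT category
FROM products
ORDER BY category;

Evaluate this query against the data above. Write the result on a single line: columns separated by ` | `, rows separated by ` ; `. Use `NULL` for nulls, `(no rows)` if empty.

Apparel ; Auto ; Grocery ; Sports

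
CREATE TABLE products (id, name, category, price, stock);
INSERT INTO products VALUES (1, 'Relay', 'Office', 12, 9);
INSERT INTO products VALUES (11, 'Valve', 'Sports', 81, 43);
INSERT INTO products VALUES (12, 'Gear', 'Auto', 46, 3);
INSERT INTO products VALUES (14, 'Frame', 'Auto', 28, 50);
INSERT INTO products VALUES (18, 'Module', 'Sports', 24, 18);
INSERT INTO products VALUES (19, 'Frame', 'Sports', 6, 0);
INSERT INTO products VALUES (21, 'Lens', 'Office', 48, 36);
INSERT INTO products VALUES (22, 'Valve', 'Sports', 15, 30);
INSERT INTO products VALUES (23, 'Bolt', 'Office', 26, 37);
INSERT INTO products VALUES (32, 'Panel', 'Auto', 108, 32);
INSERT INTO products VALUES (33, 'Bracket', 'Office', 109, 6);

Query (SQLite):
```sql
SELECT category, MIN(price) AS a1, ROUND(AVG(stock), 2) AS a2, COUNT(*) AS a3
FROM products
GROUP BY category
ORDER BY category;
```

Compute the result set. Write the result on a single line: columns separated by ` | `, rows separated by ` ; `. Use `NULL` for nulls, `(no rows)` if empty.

Group products by category.
Per group compute: MIN(price), ROUND(AVG(stock), 2), COUNT(*).
  Auto: ids {12, 14, 32} → MIN(price)=28, ROUND(AVG(stock), 2)=28.33, COUNT(*)=3
  Office: ids {1, 21, 23, 33} → MIN(price)=12, ROUND(AVG(stock), 2)=22, COUNT(*)=4
  Sports: ids {11, 18, 19, 22} → MIN(price)=6, ROUND(AVG(stock), 2)=22.75, COUNT(*)=4

Auto | 28 | 28.33 | 3 ; Office | 12 | 22 | 4 ; Sports | 6 | 22.75 | 4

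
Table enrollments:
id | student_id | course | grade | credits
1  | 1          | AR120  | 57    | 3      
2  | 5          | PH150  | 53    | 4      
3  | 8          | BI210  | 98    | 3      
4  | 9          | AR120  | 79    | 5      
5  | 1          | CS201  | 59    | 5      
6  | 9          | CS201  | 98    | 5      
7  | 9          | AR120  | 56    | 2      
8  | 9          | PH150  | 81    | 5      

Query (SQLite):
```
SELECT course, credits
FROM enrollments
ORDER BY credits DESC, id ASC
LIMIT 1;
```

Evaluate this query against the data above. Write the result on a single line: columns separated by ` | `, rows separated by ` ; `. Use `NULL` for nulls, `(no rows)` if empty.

AR120 | 5

Sort by credits desc, tiebreak id asc: (5, id=4), (5, id=5), (5, id=6), (5, id=8) …. Take first 1.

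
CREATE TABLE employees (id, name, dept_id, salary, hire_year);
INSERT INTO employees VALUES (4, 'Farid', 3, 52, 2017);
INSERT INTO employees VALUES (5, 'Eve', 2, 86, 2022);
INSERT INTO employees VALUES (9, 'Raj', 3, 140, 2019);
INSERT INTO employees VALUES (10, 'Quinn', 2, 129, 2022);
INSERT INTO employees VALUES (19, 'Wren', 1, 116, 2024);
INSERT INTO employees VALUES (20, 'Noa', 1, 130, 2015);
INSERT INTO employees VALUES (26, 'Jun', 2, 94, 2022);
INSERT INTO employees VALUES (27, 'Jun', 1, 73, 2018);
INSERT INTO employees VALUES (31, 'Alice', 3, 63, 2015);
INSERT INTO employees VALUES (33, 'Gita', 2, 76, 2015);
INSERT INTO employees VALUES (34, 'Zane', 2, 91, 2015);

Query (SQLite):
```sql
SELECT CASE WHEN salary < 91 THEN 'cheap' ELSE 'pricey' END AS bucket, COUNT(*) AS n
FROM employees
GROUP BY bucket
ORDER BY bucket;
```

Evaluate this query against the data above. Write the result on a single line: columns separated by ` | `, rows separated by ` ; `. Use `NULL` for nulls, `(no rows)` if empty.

cheap | 5 ; pricey | 6

Bucket rows by salary < 91 → 'cheap' else 'pricey'; count each bucket.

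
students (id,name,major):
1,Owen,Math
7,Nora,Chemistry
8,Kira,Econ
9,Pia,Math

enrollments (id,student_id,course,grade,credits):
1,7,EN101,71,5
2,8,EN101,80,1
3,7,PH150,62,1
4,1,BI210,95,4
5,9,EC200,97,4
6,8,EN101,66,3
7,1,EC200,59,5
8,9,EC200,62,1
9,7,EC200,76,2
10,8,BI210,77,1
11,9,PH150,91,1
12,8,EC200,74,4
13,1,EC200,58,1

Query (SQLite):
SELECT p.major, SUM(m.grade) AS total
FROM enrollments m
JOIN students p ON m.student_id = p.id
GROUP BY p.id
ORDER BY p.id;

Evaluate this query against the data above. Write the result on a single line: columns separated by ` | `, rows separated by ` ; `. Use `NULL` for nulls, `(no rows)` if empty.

Join each enrollments row to its students via student_id.
Group joined rows by students.id; compute SUM(m.grade) per group.
  1: ids {4, 7, 13} → SUM(m.grade)=212
  7: ids {1, 3, 9} → SUM(m.grade)=209
  8: ids {2, 6, 10, 12} → SUM(m.grade)=297
  9: ids {5, 8, 11} → SUM(m.grade)=250

Math | 212 ; Chemistry | 209 ; Econ | 297 ; Math | 250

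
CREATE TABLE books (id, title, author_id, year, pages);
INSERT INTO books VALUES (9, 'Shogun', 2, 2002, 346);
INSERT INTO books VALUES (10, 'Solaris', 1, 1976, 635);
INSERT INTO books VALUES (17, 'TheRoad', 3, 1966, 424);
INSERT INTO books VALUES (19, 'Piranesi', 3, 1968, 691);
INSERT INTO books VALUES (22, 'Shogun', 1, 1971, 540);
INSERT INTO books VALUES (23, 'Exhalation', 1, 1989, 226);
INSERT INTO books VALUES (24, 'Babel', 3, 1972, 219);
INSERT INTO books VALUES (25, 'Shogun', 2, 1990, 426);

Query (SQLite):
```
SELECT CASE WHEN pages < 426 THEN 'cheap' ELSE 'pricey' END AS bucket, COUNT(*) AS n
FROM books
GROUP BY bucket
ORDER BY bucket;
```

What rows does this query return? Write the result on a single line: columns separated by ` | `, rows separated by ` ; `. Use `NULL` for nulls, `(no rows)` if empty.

cheap | 4 ; pricey | 4

Bucket rows by pages < 426 → 'cheap' else 'pricey'; count each bucket.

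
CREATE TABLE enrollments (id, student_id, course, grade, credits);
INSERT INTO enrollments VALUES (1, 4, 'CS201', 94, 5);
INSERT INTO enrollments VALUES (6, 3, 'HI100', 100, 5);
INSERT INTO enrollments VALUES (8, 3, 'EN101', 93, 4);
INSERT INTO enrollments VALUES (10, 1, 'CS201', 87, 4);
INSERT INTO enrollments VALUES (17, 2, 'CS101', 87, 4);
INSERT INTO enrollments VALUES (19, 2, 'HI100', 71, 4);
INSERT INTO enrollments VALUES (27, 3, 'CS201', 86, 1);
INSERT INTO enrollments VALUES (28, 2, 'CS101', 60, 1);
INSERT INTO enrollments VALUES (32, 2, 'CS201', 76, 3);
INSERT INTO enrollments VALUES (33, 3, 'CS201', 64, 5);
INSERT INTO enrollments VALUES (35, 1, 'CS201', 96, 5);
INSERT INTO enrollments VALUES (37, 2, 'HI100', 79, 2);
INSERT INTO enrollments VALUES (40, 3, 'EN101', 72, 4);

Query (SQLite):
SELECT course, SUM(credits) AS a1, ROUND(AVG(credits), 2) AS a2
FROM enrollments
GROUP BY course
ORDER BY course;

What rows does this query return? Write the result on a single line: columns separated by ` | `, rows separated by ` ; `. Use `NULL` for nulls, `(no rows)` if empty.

Group enrollments by course.
Per group compute: SUM(credits), ROUND(AVG(credits), 2).
  CS101: ids {17, 28} → SUM(credits)=5, ROUND(AVG(credits), 2)=2.5
  CS201: ids {1, 10, 27, 32, 33, 35} → SUM(credits)=23, ROUND(AVG(credits), 2)=3.83
  EN101: ids {8, 40} → SUM(credits)=8, ROUND(AVG(credits), 2)=4
  HI100: ids {6, 19, 37} → SUM(credits)=11, ROUND(AVG(credits), 2)=3.67

CS101 | 5 | 2.5 ; CS201 | 23 | 3.83 ; EN101 | 8 | 4 ; HI100 | 11 | 3.67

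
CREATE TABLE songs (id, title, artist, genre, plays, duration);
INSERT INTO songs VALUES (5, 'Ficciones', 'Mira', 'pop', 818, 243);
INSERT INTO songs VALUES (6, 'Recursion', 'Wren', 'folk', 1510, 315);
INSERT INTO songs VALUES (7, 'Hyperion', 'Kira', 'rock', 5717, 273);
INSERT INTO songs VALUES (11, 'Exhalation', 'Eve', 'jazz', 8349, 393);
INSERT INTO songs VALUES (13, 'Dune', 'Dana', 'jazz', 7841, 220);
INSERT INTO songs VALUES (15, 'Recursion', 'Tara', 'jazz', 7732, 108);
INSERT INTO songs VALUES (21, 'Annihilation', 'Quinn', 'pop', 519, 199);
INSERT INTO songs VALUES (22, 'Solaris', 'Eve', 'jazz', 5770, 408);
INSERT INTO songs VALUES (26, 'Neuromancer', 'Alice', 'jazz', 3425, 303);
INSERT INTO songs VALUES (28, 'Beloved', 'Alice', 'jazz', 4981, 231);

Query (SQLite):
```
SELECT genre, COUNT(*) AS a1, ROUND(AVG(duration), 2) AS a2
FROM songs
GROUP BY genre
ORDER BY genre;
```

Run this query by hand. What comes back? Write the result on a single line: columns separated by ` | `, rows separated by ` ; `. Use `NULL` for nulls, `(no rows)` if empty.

folk | 1 | 315 ; jazz | 6 | 277.17 ; pop | 2 | 221 ; rock | 1 | 273

Group songs by genre.
Per group compute: COUNT(*), ROUND(AVG(duration), 2).
  folk: ids {6} → COUNT(*)=1, ROUND(AVG(duration), 2)=315
  jazz: ids {11, 13, 15, 22, 26, 28} → COUNT(*)=6, ROUND(AVG(duration), 2)=277.17
  pop: ids {5, 21} → COUNT(*)=2, ROUND(AVG(duration), 2)=221
  rock: ids {7} → COUNT(*)=1, ROUND(AVG(duration), 2)=273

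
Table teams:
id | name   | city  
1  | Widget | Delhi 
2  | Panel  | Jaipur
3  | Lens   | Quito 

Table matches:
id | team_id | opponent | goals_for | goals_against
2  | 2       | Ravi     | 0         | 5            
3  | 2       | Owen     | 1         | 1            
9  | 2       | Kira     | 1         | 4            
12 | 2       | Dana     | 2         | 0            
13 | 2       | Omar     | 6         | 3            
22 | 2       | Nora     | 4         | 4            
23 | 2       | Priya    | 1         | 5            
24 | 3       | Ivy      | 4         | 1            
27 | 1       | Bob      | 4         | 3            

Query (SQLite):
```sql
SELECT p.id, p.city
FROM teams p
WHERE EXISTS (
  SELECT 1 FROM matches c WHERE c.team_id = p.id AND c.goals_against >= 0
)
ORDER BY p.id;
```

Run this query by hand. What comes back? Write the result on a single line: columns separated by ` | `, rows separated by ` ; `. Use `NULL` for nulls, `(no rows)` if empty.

1 | Delhi ; 2 | Jaipur ; 3 | Quito

For each teams row, check whether any matches with matching team_id has goals_against >= 0.
Keep rows where that is true.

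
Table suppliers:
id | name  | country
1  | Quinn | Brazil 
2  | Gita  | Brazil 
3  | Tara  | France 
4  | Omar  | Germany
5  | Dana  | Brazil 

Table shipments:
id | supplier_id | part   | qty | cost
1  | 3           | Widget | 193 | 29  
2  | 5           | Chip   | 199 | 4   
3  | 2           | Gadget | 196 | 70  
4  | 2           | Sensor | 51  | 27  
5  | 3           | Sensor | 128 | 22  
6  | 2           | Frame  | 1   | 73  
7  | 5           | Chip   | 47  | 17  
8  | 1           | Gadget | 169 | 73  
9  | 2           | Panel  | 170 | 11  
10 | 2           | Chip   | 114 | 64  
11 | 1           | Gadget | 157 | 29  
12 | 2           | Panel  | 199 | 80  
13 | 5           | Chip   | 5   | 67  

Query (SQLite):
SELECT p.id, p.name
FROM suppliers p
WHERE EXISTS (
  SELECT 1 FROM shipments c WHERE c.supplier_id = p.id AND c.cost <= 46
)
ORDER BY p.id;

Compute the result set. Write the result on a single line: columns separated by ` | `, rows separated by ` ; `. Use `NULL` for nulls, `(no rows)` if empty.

1 | Quinn ; 2 | Gita ; 3 | Tara ; 5 | Dana

For each suppliers row, check whether any shipments with matching supplier_id has cost <= 46.
Keep rows where that is true.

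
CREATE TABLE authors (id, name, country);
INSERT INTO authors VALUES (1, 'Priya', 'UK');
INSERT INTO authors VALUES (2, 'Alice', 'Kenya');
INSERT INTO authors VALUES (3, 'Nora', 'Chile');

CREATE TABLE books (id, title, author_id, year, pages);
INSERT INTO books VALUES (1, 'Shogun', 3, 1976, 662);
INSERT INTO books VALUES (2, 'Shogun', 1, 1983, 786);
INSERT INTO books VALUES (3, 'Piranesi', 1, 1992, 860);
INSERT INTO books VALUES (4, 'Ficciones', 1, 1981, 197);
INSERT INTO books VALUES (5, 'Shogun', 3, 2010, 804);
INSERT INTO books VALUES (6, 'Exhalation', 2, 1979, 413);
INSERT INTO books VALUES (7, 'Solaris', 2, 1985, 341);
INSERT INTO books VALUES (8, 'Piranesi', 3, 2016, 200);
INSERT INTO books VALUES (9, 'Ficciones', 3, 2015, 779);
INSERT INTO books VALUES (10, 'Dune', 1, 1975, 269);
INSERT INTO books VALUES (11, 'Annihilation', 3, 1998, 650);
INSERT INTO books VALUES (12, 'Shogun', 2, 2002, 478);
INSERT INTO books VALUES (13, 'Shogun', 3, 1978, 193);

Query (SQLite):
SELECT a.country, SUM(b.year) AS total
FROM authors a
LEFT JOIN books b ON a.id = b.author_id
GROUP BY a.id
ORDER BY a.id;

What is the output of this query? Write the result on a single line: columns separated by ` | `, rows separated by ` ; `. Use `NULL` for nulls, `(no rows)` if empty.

UK | 7931 ; Kenya | 5966 ; Chile | 11993

LEFT JOIN keeps every authors row; unmatched ones get NULL for books columns.
Group by authors.id and compute SUM(b.year). SUM over an all-NULL group is NULL.
  1: ids {2, 3, 4, 10} → SUM(b.year)=7931
  2: ids {6, 7, 12} → SUM(b.year)=5966
  3: ids {1, 5, 8, 9, 11, 13} → SUM(b.year)=11993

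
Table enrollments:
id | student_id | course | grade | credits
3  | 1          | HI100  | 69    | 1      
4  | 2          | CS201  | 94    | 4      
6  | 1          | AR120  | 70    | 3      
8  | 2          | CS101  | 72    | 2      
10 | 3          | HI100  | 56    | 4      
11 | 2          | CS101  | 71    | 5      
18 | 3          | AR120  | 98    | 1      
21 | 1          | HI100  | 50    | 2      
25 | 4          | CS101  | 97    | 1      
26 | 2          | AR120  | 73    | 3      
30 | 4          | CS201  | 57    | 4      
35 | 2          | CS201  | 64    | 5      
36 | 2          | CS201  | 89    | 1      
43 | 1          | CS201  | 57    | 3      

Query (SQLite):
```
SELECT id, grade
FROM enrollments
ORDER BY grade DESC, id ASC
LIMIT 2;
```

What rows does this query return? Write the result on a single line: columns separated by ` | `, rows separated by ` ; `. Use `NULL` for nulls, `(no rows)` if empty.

Sort by grade desc, tiebreak id asc: (98, id=18), (97, id=25), (94, id=4), (89, id=36), (73, id=26) …. Take first 2.

18 | 98 ; 25 | 97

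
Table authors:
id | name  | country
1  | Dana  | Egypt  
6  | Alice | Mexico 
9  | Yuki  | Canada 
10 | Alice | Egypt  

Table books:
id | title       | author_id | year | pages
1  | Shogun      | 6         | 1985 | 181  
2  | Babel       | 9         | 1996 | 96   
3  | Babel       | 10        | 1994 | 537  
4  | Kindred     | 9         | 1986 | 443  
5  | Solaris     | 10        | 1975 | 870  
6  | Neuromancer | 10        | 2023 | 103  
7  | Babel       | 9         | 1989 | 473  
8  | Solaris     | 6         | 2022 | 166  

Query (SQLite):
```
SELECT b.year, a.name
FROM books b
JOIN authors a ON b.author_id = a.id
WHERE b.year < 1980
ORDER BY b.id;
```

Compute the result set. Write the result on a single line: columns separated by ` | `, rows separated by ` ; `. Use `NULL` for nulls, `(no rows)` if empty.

1975 | Alice

Each books row matches the authors row where author_id = authors.id.
Then keep rows with b.year < 1980.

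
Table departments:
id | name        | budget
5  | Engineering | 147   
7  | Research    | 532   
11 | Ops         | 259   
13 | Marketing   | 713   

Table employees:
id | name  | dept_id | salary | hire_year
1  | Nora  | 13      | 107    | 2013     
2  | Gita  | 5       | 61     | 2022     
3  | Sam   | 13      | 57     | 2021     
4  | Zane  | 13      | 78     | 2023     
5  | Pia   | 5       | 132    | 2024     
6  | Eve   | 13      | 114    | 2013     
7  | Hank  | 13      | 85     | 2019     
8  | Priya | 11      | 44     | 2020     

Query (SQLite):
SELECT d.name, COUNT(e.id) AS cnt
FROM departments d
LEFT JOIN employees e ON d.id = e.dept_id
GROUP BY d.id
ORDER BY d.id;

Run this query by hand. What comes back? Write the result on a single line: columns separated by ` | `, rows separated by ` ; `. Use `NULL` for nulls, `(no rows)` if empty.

LEFT JOIN keeps every departments row; unmatched ones get NULL for employees columns.
Group by departments.id and compute COUNT(e.id). COUNT(col) of an all-NULL group is 0.
  5: ids {2, 5} → COUNT(e.id)=2
  7: ids {—} → COUNT(e.id)=0
  11: ids {8} → COUNT(e.id)=1
  13: ids {1, 3, 4, 6, 7} → COUNT(e.id)=5

Engineering | 2 ; Research | 0 ; Ops | 1 ; Marketing | 5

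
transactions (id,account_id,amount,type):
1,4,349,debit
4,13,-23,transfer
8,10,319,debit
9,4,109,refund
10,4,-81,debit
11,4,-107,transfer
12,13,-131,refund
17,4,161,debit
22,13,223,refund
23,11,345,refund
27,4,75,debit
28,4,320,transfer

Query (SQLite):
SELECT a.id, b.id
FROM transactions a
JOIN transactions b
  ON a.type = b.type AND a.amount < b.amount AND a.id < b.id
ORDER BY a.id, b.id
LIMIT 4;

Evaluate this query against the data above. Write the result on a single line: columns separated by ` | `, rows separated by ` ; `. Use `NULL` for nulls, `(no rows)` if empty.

Pairs (a,b) with same type, a.amount < b.amount, a.id < b.id.
type groups: debit:{1,8,10,17,27} refund:{9,12,22,23} transfer:{4,11,28}
Ordered by (a.id, b.id); first 4.

4 | 28 ; 9 | 22 ; 9 | 23 ; 10 | 17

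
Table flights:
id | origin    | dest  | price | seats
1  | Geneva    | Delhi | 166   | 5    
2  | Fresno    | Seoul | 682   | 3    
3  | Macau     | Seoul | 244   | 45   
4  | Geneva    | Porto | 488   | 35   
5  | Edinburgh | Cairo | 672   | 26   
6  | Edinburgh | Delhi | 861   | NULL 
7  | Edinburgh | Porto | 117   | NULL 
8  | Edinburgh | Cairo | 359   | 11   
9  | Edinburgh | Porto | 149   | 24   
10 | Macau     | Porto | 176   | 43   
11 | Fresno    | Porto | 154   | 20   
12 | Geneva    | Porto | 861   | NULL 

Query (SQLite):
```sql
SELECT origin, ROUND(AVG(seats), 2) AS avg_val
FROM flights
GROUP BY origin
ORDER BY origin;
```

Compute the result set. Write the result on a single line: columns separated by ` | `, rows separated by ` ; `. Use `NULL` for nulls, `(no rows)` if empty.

Partition flights by origin; compute ROUND(AVG(seats), 2) within each group.
  Edinburgh: ids {5, 6, 7, 8, 9} → ROUND(AVG(seats), 2)=20.33
  Fresno: ids {2, 11} → ROUND(AVG(seats), 2)=11.5
  Geneva: ids {1, 4, 12} → ROUND(AVG(seats), 2)=20
  Macau: ids {3, 10} → ROUND(AVG(seats), 2)=44

Edinburgh | 20.33 ; Fresno | 11.5 ; Geneva | 20 ; Macau | 44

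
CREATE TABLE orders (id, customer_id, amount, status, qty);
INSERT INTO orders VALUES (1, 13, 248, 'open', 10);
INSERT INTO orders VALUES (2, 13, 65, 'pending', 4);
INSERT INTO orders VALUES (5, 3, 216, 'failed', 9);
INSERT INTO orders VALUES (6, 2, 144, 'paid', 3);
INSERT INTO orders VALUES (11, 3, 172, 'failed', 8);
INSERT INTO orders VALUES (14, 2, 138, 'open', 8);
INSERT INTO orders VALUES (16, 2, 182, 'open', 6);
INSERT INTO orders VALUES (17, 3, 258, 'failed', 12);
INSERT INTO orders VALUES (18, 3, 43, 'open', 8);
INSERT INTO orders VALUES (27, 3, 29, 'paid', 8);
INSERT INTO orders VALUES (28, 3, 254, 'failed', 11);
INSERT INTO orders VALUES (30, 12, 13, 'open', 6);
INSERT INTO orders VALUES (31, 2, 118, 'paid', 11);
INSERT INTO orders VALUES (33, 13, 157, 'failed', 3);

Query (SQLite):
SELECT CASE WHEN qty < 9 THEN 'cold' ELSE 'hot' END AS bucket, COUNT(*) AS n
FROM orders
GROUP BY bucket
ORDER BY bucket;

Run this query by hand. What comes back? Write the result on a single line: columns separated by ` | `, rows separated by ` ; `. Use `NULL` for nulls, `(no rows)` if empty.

cold | 9 ; hot | 5

Bucket rows by qty < 9 → 'cold' else 'hot'; count each bucket.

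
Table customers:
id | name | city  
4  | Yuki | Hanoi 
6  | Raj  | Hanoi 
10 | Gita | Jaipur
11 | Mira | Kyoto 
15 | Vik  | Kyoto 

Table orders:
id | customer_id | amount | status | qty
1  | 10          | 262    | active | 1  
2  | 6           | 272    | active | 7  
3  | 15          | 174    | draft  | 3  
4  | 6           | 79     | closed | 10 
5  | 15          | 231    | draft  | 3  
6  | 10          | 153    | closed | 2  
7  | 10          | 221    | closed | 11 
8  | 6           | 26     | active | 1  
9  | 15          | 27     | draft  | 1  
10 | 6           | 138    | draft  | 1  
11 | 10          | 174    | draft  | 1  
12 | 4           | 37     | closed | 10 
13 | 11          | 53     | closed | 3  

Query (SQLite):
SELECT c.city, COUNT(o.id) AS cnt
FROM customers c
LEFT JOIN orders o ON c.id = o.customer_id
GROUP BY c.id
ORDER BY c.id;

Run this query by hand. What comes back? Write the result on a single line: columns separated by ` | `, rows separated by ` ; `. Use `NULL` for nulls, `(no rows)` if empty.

Hanoi | 1 ; Hanoi | 4 ; Jaipur | 4 ; Kyoto | 1 ; Kyoto | 3

LEFT JOIN keeps every customers row; unmatched ones get NULL for orders columns.
Group by customers.id and compute COUNT(o.id). COUNT(col) of an all-NULL group is 0.
  4: ids {12} → COUNT(o.id)=1
  6: ids {2, 4, 8, 10} → COUNT(o.id)=4
  10: ids {1, 6, 7, 11} → COUNT(o.id)=4
  11: ids {13} → COUNT(o.id)=1
  15: ids {3, 5, 9} → COUNT(o.id)=3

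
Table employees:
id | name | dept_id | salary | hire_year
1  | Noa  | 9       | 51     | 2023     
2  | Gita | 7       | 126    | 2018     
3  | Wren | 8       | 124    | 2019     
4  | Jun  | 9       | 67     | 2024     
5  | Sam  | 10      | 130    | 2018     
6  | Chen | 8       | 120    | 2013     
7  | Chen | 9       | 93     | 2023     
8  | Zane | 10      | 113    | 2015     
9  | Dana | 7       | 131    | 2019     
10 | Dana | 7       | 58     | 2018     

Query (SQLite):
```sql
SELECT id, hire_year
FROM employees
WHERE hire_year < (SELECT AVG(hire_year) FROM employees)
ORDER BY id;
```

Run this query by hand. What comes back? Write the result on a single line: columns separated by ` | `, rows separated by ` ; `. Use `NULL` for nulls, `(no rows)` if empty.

2 | 2018 ; 5 | 2018 ; 6 | 2013 ; 8 | 2015 ; 10 | 2018

Scalar subquery: AVG(hire_year) over all employees rows = 2019.0.
Keep rows where hire_year < that value.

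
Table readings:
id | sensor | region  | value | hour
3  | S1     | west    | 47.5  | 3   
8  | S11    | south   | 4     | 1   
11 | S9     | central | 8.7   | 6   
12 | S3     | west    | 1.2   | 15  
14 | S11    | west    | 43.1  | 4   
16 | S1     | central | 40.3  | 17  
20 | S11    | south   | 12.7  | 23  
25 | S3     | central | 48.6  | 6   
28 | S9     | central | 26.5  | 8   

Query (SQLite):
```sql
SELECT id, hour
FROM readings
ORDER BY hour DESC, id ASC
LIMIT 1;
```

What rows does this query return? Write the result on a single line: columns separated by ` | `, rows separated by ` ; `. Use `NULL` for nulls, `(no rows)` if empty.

20 | 23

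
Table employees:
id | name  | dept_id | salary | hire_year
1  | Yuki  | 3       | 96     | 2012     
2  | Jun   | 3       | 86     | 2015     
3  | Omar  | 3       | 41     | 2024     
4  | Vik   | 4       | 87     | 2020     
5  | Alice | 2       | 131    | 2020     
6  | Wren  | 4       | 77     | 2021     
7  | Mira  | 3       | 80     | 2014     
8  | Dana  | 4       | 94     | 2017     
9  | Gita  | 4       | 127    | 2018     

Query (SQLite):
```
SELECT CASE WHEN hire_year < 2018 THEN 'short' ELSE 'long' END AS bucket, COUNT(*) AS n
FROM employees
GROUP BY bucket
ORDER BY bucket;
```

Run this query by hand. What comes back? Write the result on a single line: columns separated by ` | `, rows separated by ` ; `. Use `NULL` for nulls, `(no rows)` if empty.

long | 5 ; short | 4

Bucket rows by hire_year < 2018 → 'short' else 'long'; count each bucket.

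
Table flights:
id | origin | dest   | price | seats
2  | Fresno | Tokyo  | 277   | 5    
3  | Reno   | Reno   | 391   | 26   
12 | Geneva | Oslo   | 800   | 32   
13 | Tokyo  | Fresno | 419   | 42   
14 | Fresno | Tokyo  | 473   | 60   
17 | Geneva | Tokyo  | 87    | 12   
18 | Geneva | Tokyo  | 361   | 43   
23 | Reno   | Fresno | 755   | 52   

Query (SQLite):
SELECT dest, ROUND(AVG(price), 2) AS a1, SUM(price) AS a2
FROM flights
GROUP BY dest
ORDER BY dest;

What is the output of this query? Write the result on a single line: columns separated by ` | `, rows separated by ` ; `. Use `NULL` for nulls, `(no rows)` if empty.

Group flights by dest.
Per group compute: ROUND(AVG(price), 2), SUM(price).
  Fresno: ids {13, 23} → ROUND(AVG(price), 2)=587, SUM(price)=1174
  Oslo: ids {12} → ROUND(AVG(price), 2)=800, SUM(price)=800
  Reno: ids {3} → ROUND(AVG(price), 2)=391, SUM(price)=391
  Tokyo: ids {2, 14, 17, 18} → ROUND(AVG(price), 2)=299.5, SUM(price)=1198

Fresno | 587 | 1174 ; Oslo | 800 | 800 ; Reno | 391 | 391 ; Tokyo | 299.5 | 1198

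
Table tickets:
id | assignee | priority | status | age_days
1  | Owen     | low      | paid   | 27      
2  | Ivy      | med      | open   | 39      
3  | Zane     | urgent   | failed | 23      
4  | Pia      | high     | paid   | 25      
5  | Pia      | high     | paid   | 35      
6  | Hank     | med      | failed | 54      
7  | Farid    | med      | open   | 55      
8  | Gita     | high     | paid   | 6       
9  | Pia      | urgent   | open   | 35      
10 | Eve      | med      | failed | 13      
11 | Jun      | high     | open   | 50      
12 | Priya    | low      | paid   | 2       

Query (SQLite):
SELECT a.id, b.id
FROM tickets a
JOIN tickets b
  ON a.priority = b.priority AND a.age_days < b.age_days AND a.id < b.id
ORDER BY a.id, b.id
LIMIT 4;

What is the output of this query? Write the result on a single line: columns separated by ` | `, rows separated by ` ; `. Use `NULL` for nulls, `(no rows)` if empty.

Pairs (a,b) with same priority, a.age_days < b.age_days, a.id < b.id.
priority groups: high:{4,5,8,11} low:{1,12} med:{2,6,7,10} urgent:{3,9}
Ordered by (a.id, b.id); first 4.

2 | 6 ; 2 | 7 ; 3 | 9 ; 4 | 5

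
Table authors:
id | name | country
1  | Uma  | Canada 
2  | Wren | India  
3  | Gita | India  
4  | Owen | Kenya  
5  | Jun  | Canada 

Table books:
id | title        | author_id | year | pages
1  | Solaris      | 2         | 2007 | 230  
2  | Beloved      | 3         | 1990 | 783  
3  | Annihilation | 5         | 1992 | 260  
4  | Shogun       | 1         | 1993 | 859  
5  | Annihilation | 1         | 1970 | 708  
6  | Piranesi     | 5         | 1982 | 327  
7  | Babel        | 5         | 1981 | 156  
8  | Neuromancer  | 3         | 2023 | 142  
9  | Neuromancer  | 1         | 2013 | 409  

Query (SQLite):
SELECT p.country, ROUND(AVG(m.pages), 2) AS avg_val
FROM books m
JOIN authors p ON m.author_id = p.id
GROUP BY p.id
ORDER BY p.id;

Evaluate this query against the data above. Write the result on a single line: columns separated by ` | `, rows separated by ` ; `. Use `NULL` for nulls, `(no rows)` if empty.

Join each books row to its authors via author_id.
Group joined rows by authors.id; compute ROUND(AVG(m.pages), 2) per group.
  1: ids {4, 5, 9} → ROUND(AVG(m.pages), 2)=658.67
  2: ids {1} → ROUND(AVG(m.pages), 2)=230
  3: ids {2, 8} → ROUND(AVG(m.pages), 2)=462.5
  5: ids {3, 6, 7} → ROUND(AVG(m.pages), 2)=247.67

Canada | 658.67 ; India | 230 ; India | 462.5 ; Canada | 247.67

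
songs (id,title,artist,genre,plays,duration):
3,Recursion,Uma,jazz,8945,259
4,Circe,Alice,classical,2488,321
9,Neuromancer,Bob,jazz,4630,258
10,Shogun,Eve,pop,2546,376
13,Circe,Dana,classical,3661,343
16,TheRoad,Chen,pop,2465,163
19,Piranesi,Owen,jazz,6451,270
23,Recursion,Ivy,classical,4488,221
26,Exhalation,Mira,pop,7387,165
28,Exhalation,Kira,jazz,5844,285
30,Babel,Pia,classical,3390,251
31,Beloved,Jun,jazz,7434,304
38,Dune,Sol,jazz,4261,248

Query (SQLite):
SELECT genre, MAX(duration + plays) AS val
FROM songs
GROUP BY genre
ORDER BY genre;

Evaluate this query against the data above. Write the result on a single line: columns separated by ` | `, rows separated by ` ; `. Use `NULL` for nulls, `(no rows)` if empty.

For each row compute duration + plays.
Group by genre; take MAX of the expression per group.
  classical: ids {4, 13, 23, 30} → MAX(duration + plays)=4709
  jazz: ids {3, 9, 19, 28, 31, 38} → MAX(duration + plays)=9204
  pop: ids {10, 16, 26} → MAX(duration + plays)=7552

classical | 4709 ; jazz | 9204 ; pop | 7552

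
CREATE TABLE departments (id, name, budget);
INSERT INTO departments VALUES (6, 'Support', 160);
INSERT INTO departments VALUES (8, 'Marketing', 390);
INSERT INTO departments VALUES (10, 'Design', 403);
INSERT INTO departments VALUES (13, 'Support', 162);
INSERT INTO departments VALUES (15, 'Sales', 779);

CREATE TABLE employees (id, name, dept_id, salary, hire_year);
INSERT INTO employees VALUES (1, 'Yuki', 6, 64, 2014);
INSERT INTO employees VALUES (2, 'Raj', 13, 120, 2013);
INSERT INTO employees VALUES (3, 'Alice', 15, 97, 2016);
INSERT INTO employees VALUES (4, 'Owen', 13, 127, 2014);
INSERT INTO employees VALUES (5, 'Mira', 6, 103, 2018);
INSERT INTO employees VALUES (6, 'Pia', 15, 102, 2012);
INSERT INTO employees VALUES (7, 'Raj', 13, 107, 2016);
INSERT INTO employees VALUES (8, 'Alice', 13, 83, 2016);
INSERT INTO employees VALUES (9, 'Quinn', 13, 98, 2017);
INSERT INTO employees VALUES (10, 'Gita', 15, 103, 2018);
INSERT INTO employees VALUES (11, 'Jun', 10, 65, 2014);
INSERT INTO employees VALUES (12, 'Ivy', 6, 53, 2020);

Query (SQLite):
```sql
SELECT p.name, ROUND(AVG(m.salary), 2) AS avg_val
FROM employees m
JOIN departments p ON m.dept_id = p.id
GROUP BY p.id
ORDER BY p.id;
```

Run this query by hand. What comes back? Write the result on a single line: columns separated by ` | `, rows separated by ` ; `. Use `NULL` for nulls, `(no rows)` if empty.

Join each employees row to its departments via dept_id.
Group joined rows by departments.id; compute ROUND(AVG(m.salary), 2) per group.
  6: ids {1, 5, 12} → ROUND(AVG(m.salary), 2)=73.33
  10: ids {11} → ROUND(AVG(m.salary), 2)=65
  13: ids {2, 4, 7, 8, 9} → ROUND(AVG(m.salary), 2)=107
  15: ids {3, 6, 10} → ROUND(AVG(m.salary), 2)=100.67

Support | 73.33 ; Design | 65 ; Support | 107 ; Sales | 100.67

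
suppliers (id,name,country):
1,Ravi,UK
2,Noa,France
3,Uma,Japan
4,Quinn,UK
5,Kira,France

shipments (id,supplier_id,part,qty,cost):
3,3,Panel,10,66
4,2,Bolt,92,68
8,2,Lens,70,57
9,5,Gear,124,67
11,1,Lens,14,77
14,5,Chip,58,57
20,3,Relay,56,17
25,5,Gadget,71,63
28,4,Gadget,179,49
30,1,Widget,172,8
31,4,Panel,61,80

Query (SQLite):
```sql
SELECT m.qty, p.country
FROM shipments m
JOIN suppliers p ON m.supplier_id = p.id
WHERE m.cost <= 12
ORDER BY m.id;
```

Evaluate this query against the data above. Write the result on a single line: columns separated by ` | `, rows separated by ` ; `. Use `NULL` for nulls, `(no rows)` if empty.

172 | UK

Each shipments row matches the suppliers row where supplier_id = suppliers.id.
Then keep rows with m.cost <= 12.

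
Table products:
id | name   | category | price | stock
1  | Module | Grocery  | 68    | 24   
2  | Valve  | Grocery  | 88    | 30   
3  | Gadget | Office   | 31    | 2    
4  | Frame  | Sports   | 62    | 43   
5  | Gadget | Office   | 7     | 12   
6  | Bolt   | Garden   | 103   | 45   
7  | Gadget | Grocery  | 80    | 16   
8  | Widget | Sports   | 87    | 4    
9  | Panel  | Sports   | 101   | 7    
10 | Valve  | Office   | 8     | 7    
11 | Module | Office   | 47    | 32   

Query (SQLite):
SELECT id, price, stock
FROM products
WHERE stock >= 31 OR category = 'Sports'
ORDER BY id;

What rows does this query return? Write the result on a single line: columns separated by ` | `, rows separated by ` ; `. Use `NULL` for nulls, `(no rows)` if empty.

stock >= 31: ids {4, 6, 11}
category = 'Sports': ids {4, 8, 9}
Combine with OR.

4 | 62 | 43 ; 6 | 103 | 45 ; 8 | 87 | 4 ; 9 | 101 | 7 ; 11 | 47 | 32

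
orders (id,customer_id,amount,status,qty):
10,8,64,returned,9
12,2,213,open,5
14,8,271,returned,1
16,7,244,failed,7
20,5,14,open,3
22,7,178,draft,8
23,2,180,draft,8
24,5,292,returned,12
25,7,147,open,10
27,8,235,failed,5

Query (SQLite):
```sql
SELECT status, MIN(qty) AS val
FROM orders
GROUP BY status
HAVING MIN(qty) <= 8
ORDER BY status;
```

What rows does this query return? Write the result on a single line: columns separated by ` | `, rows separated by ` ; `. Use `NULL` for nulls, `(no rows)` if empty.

Partition orders by status; compute MIN(qty) within each group.
HAVING: keep groups where MIN(qty) <= 8.
  draft: ids {22, 23} → MIN(qty)=8
  failed: ids {16, 27} → MIN(qty)=5
  open: ids {12, 20, 25} → MIN(qty)=3
  returned: ids {10, 14, 24} → MIN(qty)=1

draft | 8 ; failed | 5 ; open | 3 ; returned | 1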